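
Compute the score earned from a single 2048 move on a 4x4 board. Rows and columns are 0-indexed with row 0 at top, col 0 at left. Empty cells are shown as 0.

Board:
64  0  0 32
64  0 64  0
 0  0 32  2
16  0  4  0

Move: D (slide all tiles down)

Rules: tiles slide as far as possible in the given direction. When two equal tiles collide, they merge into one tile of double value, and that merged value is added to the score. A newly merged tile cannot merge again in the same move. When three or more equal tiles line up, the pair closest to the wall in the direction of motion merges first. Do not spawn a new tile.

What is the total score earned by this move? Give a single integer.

Slide down:
col 0: [64, 64, 0, 16] -> [0, 0, 128, 16]  score +128 (running 128)
col 1: [0, 0, 0, 0] -> [0, 0, 0, 0]  score +0 (running 128)
col 2: [0, 64, 32, 4] -> [0, 64, 32, 4]  score +0 (running 128)
col 3: [32, 0, 2, 0] -> [0, 0, 32, 2]  score +0 (running 128)
Board after move:
  0   0   0   0
  0   0  64   0
128   0  32  32
 16   0   4   2

Answer: 128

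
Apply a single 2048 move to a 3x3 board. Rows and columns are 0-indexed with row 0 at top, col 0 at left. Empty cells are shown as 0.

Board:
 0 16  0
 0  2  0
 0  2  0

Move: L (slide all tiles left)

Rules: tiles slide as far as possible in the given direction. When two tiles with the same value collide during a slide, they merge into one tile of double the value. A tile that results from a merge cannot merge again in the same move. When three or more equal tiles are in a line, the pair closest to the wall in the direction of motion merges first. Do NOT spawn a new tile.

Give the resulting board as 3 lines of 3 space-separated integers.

Slide left:
row 0: [0, 16, 0] -> [16, 0, 0]
row 1: [0, 2, 0] -> [2, 0, 0]
row 2: [0, 2, 0] -> [2, 0, 0]

Answer: 16  0  0
 2  0  0
 2  0  0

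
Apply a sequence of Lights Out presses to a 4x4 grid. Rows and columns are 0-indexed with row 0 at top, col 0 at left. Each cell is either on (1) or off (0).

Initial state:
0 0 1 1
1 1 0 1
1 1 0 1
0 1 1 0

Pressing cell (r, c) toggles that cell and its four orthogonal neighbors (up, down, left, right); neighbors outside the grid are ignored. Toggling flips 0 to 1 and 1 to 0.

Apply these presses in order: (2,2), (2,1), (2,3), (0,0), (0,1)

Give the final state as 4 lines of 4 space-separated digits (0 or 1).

Answer: 0 0 0 1
0 1 1 0
0 1 1 1
0 0 0 1

Derivation:
After press 1 at (2,2):
0 0 1 1
1 1 1 1
1 0 1 0
0 1 0 0

After press 2 at (2,1):
0 0 1 1
1 0 1 1
0 1 0 0
0 0 0 0

After press 3 at (2,3):
0 0 1 1
1 0 1 0
0 1 1 1
0 0 0 1

After press 4 at (0,0):
1 1 1 1
0 0 1 0
0 1 1 1
0 0 0 1

After press 5 at (0,1):
0 0 0 1
0 1 1 0
0 1 1 1
0 0 0 1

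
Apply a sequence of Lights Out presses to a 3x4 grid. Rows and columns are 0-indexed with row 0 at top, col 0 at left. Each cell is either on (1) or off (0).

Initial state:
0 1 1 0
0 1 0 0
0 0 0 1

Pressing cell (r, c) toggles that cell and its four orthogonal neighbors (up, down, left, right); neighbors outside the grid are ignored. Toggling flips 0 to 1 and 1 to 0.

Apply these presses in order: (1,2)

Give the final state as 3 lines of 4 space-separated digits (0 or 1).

After press 1 at (1,2):
0 1 0 0
0 0 1 1
0 0 1 1

Answer: 0 1 0 0
0 0 1 1
0 0 1 1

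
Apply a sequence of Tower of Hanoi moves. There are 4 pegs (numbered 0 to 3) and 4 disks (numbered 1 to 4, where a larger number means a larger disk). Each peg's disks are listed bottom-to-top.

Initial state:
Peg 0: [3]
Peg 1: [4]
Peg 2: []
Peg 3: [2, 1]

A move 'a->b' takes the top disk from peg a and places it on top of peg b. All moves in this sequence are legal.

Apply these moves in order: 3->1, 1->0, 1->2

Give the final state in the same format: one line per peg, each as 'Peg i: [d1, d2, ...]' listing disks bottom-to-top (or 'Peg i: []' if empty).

Answer: Peg 0: [3, 1]
Peg 1: []
Peg 2: [4]
Peg 3: [2]

Derivation:
After move 1 (3->1):
Peg 0: [3]
Peg 1: [4, 1]
Peg 2: []
Peg 3: [2]

After move 2 (1->0):
Peg 0: [3, 1]
Peg 1: [4]
Peg 2: []
Peg 3: [2]

After move 3 (1->2):
Peg 0: [3, 1]
Peg 1: []
Peg 2: [4]
Peg 3: [2]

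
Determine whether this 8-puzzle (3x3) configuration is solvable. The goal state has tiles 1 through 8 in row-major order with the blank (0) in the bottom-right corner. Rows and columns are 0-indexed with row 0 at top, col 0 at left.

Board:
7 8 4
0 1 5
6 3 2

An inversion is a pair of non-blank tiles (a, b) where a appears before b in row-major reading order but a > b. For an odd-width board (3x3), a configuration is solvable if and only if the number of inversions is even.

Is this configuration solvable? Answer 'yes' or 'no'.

Inversions (pairs i<j in row-major order where tile[i] > tile[j] > 0): 20
20 is even, so the puzzle is solvable.

Answer: yes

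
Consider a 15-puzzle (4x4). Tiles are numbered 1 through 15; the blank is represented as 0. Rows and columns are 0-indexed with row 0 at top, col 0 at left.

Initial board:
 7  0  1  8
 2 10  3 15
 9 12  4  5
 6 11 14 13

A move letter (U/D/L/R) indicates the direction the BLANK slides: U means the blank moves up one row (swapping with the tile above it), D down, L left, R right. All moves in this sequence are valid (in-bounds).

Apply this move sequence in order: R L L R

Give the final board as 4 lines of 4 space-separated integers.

After move 1 (R):
 7  1  0  8
 2 10  3 15
 9 12  4  5
 6 11 14 13

After move 2 (L):
 7  0  1  8
 2 10  3 15
 9 12  4  5
 6 11 14 13

After move 3 (L):
 0  7  1  8
 2 10  3 15
 9 12  4  5
 6 11 14 13

After move 4 (R):
 7  0  1  8
 2 10  3 15
 9 12  4  5
 6 11 14 13

Answer:  7  0  1  8
 2 10  3 15
 9 12  4  5
 6 11 14 13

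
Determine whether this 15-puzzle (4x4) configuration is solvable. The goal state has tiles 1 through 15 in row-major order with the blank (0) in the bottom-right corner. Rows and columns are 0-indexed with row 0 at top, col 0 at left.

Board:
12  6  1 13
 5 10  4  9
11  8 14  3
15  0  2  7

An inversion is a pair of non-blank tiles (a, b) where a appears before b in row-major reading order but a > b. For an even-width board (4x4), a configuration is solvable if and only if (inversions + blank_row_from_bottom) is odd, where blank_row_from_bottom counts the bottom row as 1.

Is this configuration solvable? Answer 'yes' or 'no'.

Answer: no

Derivation:
Inversions: 53
Blank is in row 3 (0-indexed from top), which is row 1 counting from the bottom (bottom = 1).
53 + 1 = 54, which is even, so the puzzle is not solvable.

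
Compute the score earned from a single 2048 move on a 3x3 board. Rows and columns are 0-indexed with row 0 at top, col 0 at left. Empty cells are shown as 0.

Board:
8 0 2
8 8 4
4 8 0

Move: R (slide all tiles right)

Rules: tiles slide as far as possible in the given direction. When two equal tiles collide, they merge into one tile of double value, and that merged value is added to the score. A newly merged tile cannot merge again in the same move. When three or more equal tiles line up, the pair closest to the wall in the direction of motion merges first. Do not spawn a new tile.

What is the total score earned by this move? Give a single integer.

Answer: 16

Derivation:
Slide right:
row 0: [8, 0, 2] -> [0, 8, 2]  score +0 (running 0)
row 1: [8, 8, 4] -> [0, 16, 4]  score +16 (running 16)
row 2: [4, 8, 0] -> [0, 4, 8]  score +0 (running 16)
Board after move:
 0  8  2
 0 16  4
 0  4  8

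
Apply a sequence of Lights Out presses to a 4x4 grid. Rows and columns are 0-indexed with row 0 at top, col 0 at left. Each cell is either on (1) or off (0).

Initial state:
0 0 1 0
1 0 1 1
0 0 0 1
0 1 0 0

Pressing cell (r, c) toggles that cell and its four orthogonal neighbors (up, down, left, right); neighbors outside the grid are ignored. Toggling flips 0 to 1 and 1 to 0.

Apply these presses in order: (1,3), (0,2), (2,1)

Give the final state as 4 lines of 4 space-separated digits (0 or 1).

After press 1 at (1,3):
0 0 1 1
1 0 0 0
0 0 0 0
0 1 0 0

After press 2 at (0,2):
0 1 0 0
1 0 1 0
0 0 0 0
0 1 0 0

After press 3 at (2,1):
0 1 0 0
1 1 1 0
1 1 1 0
0 0 0 0

Answer: 0 1 0 0
1 1 1 0
1 1 1 0
0 0 0 0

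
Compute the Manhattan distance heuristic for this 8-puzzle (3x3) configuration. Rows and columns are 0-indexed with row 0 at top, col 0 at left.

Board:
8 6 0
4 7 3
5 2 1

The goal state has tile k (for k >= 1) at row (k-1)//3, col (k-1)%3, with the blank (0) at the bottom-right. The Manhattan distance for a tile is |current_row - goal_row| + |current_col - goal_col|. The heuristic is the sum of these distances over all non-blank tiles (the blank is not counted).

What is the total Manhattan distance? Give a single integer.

Tile 8: at (0,0), goal (2,1), distance |0-2|+|0-1| = 3
Tile 6: at (0,1), goal (1,2), distance |0-1|+|1-2| = 2
Tile 4: at (1,0), goal (1,0), distance |1-1|+|0-0| = 0
Tile 7: at (1,1), goal (2,0), distance |1-2|+|1-0| = 2
Tile 3: at (1,2), goal (0,2), distance |1-0|+|2-2| = 1
Tile 5: at (2,0), goal (1,1), distance |2-1|+|0-1| = 2
Tile 2: at (2,1), goal (0,1), distance |2-0|+|1-1| = 2
Tile 1: at (2,2), goal (0,0), distance |2-0|+|2-0| = 4
Sum: 3 + 2 + 0 + 2 + 1 + 2 + 2 + 4 = 16

Answer: 16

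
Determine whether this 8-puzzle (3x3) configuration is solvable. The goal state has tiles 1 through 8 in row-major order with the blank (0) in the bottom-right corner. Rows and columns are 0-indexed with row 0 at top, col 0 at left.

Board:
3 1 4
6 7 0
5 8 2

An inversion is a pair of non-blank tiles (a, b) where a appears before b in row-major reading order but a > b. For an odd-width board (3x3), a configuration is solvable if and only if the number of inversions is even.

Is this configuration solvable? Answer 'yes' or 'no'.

Inversions (pairs i<j in row-major order where tile[i] > tile[j] > 0): 9
9 is odd, so the puzzle is not solvable.

Answer: no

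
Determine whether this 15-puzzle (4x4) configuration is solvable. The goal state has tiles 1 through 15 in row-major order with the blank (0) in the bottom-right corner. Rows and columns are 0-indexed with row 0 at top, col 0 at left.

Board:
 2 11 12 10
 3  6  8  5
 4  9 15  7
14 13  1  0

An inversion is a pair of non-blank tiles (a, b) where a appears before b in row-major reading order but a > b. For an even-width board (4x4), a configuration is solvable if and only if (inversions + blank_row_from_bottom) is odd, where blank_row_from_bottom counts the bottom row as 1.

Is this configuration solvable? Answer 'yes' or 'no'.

Inversions: 48
Blank is in row 3 (0-indexed from top), which is row 1 counting from the bottom (bottom = 1).
48 + 1 = 49, which is odd, so the puzzle is solvable.

Answer: yes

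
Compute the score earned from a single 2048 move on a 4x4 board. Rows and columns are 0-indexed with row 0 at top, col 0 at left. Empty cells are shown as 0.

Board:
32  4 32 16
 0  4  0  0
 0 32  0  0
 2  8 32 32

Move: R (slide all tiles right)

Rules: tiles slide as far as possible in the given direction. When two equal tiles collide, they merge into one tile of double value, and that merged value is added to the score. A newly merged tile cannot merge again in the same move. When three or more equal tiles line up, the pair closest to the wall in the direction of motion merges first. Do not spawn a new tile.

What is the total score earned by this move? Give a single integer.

Answer: 64

Derivation:
Slide right:
row 0: [32, 4, 32, 16] -> [32, 4, 32, 16]  score +0 (running 0)
row 1: [0, 4, 0, 0] -> [0, 0, 0, 4]  score +0 (running 0)
row 2: [0, 32, 0, 0] -> [0, 0, 0, 32]  score +0 (running 0)
row 3: [2, 8, 32, 32] -> [0, 2, 8, 64]  score +64 (running 64)
Board after move:
32  4 32 16
 0  0  0  4
 0  0  0 32
 0  2  8 64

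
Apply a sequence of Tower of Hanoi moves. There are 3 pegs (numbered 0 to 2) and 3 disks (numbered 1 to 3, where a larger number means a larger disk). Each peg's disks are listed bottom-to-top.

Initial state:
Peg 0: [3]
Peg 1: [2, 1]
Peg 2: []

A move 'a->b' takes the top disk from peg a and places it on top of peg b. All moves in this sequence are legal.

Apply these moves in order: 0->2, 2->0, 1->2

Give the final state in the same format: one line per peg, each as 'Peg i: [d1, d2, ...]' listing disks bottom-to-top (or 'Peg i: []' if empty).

After move 1 (0->2):
Peg 0: []
Peg 1: [2, 1]
Peg 2: [3]

After move 2 (2->0):
Peg 0: [3]
Peg 1: [2, 1]
Peg 2: []

After move 3 (1->2):
Peg 0: [3]
Peg 1: [2]
Peg 2: [1]

Answer: Peg 0: [3]
Peg 1: [2]
Peg 2: [1]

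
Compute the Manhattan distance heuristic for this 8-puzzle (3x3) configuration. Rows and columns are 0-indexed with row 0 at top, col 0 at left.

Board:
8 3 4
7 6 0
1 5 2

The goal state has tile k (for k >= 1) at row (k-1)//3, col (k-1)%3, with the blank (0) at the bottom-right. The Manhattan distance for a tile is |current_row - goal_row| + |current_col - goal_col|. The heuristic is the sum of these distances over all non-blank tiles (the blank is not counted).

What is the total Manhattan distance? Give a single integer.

Answer: 15

Derivation:
Tile 8: (0,0)->(2,1) = 3
Tile 3: (0,1)->(0,2) = 1
Tile 4: (0,2)->(1,0) = 3
Tile 7: (1,0)->(2,0) = 1
Tile 6: (1,1)->(1,2) = 1
Tile 1: (2,0)->(0,0) = 2
Tile 5: (2,1)->(1,1) = 1
Tile 2: (2,2)->(0,1) = 3
Sum: 3 + 1 + 3 + 1 + 1 + 2 + 1 + 3 = 15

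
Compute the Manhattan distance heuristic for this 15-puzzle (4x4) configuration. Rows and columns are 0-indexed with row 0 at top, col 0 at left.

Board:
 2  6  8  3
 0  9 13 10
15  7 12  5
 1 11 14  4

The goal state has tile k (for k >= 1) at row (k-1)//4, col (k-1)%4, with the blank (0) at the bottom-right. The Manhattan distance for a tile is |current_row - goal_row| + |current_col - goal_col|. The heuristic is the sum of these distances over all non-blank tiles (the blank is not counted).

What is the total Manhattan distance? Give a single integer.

Tile 2: at (0,0), goal (0,1), distance |0-0|+|0-1| = 1
Tile 6: at (0,1), goal (1,1), distance |0-1|+|1-1| = 1
Tile 8: at (0,2), goal (1,3), distance |0-1|+|2-3| = 2
Tile 3: at (0,3), goal (0,2), distance |0-0|+|3-2| = 1
Tile 9: at (1,1), goal (2,0), distance |1-2|+|1-0| = 2
Tile 13: at (1,2), goal (3,0), distance |1-3|+|2-0| = 4
Tile 10: at (1,3), goal (2,1), distance |1-2|+|3-1| = 3
Tile 15: at (2,0), goal (3,2), distance |2-3|+|0-2| = 3
Tile 7: at (2,1), goal (1,2), distance |2-1|+|1-2| = 2
Tile 12: at (2,2), goal (2,3), distance |2-2|+|2-3| = 1
Tile 5: at (2,3), goal (1,0), distance |2-1|+|3-0| = 4
Tile 1: at (3,0), goal (0,0), distance |3-0|+|0-0| = 3
Tile 11: at (3,1), goal (2,2), distance |3-2|+|1-2| = 2
Tile 14: at (3,2), goal (3,1), distance |3-3|+|2-1| = 1
Tile 4: at (3,3), goal (0,3), distance |3-0|+|3-3| = 3
Sum: 1 + 1 + 2 + 1 + 2 + 4 + 3 + 3 + 2 + 1 + 4 + 3 + 2 + 1 + 3 = 33

Answer: 33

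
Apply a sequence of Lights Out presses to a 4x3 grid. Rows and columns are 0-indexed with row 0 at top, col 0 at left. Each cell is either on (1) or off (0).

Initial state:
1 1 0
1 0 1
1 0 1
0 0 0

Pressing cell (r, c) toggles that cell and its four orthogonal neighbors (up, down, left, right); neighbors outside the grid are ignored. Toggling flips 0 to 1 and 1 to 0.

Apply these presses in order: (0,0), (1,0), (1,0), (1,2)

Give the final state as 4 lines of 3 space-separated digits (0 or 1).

Answer: 0 0 1
0 1 0
1 0 0
0 0 0

Derivation:
After press 1 at (0,0):
0 0 0
0 0 1
1 0 1
0 0 0

After press 2 at (1,0):
1 0 0
1 1 1
0 0 1
0 0 0

After press 3 at (1,0):
0 0 0
0 0 1
1 0 1
0 0 0

After press 4 at (1,2):
0 0 1
0 1 0
1 0 0
0 0 0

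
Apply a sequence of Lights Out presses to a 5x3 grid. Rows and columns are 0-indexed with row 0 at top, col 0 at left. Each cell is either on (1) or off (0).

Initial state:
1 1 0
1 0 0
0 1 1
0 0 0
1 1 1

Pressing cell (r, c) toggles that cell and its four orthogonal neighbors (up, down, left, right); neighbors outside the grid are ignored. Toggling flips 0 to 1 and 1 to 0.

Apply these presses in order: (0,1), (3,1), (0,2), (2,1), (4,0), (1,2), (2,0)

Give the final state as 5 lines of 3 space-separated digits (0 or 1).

After press 1 at (0,1):
0 0 1
1 1 0
0 1 1
0 0 0
1 1 1

After press 2 at (3,1):
0 0 1
1 1 0
0 0 1
1 1 1
1 0 1

After press 3 at (0,2):
0 1 0
1 1 1
0 0 1
1 1 1
1 0 1

After press 4 at (2,1):
0 1 0
1 0 1
1 1 0
1 0 1
1 0 1

After press 5 at (4,0):
0 1 0
1 0 1
1 1 0
0 0 1
0 1 1

After press 6 at (1,2):
0 1 1
1 1 0
1 1 1
0 0 1
0 1 1

After press 7 at (2,0):
0 1 1
0 1 0
0 0 1
1 0 1
0 1 1

Answer: 0 1 1
0 1 0
0 0 1
1 0 1
0 1 1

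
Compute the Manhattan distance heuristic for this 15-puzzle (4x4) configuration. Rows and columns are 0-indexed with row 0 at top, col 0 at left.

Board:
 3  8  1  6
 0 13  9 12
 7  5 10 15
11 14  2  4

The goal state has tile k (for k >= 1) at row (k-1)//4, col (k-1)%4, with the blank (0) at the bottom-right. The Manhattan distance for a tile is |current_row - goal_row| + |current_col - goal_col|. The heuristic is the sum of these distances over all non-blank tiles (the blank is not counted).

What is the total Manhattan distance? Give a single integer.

Answer: 35

Derivation:
Tile 3: at (0,0), goal (0,2), distance |0-0|+|0-2| = 2
Tile 8: at (0,1), goal (1,3), distance |0-1|+|1-3| = 3
Tile 1: at (0,2), goal (0,0), distance |0-0|+|2-0| = 2
Tile 6: at (0,3), goal (1,1), distance |0-1|+|3-1| = 3
Tile 13: at (1,1), goal (3,0), distance |1-3|+|1-0| = 3
Tile 9: at (1,2), goal (2,0), distance |1-2|+|2-0| = 3
Tile 12: at (1,3), goal (2,3), distance |1-2|+|3-3| = 1
Tile 7: at (2,0), goal (1,2), distance |2-1|+|0-2| = 3
Tile 5: at (2,1), goal (1,0), distance |2-1|+|1-0| = 2
Tile 10: at (2,2), goal (2,1), distance |2-2|+|2-1| = 1
Tile 15: at (2,3), goal (3,2), distance |2-3|+|3-2| = 2
Tile 11: at (3,0), goal (2,2), distance |3-2|+|0-2| = 3
Tile 14: at (3,1), goal (3,1), distance |3-3|+|1-1| = 0
Tile 2: at (3,2), goal (0,1), distance |3-0|+|2-1| = 4
Tile 4: at (3,3), goal (0,3), distance |3-0|+|3-3| = 3
Sum: 2 + 3 + 2 + 3 + 3 + 3 + 1 + 3 + 2 + 1 + 2 + 3 + 0 + 4 + 3 = 35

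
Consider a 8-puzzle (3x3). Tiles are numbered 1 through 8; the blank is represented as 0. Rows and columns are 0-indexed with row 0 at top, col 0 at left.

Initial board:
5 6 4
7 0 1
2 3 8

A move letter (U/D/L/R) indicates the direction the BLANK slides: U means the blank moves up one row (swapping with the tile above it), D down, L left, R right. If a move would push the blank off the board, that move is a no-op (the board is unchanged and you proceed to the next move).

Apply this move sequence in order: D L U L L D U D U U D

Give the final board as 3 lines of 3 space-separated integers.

After move 1 (D):
5 6 4
7 3 1
2 0 8

After move 2 (L):
5 6 4
7 3 1
0 2 8

After move 3 (U):
5 6 4
0 3 1
7 2 8

After move 4 (L):
5 6 4
0 3 1
7 2 8

After move 5 (L):
5 6 4
0 3 1
7 2 8

After move 6 (D):
5 6 4
7 3 1
0 2 8

After move 7 (U):
5 6 4
0 3 1
7 2 8

After move 8 (D):
5 6 4
7 3 1
0 2 8

After move 9 (U):
5 6 4
0 3 1
7 2 8

After move 10 (U):
0 6 4
5 3 1
7 2 8

After move 11 (D):
5 6 4
0 3 1
7 2 8

Answer: 5 6 4
0 3 1
7 2 8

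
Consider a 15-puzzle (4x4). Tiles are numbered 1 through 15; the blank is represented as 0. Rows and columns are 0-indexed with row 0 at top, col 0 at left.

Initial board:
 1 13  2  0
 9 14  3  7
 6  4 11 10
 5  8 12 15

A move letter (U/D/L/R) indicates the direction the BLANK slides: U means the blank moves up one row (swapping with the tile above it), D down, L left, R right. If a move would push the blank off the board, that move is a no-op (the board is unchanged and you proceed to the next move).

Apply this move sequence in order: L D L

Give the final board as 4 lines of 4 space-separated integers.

After move 1 (L):
 1 13  0  2
 9 14  3  7
 6  4 11 10
 5  8 12 15

After move 2 (D):
 1 13  3  2
 9 14  0  7
 6  4 11 10
 5  8 12 15

After move 3 (L):
 1 13  3  2
 9  0 14  7
 6  4 11 10
 5  8 12 15

Answer:  1 13  3  2
 9  0 14  7
 6  4 11 10
 5  8 12 15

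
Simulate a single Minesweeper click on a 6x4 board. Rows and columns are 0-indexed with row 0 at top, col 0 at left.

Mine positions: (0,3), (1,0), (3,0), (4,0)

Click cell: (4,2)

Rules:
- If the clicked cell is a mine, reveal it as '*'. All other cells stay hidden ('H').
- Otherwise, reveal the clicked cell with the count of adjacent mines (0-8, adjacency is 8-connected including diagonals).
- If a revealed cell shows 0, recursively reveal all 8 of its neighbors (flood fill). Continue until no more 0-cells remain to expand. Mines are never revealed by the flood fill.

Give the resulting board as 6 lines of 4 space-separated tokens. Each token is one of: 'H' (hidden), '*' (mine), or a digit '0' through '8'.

H H H H
H 1 1 1
H 2 0 0
H 2 0 0
H 2 0 0
H 1 0 0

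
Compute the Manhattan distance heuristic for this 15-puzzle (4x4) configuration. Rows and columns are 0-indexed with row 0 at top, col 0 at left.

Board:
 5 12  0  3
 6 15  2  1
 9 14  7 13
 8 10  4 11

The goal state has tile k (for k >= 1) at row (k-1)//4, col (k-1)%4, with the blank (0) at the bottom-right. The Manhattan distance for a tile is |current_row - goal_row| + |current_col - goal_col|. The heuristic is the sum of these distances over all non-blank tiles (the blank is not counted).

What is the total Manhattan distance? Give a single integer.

Tile 5: at (0,0), goal (1,0), distance |0-1|+|0-0| = 1
Tile 12: at (0,1), goal (2,3), distance |0-2|+|1-3| = 4
Tile 3: at (0,3), goal (0,2), distance |0-0|+|3-2| = 1
Tile 6: at (1,0), goal (1,1), distance |1-1|+|0-1| = 1
Tile 15: at (1,1), goal (3,2), distance |1-3|+|1-2| = 3
Tile 2: at (1,2), goal (0,1), distance |1-0|+|2-1| = 2
Tile 1: at (1,3), goal (0,0), distance |1-0|+|3-0| = 4
Tile 9: at (2,0), goal (2,0), distance |2-2|+|0-0| = 0
Tile 14: at (2,1), goal (3,1), distance |2-3|+|1-1| = 1
Tile 7: at (2,2), goal (1,2), distance |2-1|+|2-2| = 1
Tile 13: at (2,3), goal (3,0), distance |2-3|+|3-0| = 4
Tile 8: at (3,0), goal (1,3), distance |3-1|+|0-3| = 5
Tile 10: at (3,1), goal (2,1), distance |3-2|+|1-1| = 1
Tile 4: at (3,2), goal (0,3), distance |3-0|+|2-3| = 4
Tile 11: at (3,3), goal (2,2), distance |3-2|+|3-2| = 2
Sum: 1 + 4 + 1 + 1 + 3 + 2 + 4 + 0 + 1 + 1 + 4 + 5 + 1 + 4 + 2 = 34

Answer: 34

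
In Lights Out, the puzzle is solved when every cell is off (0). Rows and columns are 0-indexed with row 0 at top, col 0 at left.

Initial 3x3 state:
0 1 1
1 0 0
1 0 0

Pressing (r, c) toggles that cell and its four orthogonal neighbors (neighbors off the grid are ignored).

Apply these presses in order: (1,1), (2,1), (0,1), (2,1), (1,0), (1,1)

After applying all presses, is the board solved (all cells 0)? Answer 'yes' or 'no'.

After press 1 at (1,1):
0 0 1
0 1 1
1 1 0

After press 2 at (2,1):
0 0 1
0 0 1
0 0 1

After press 3 at (0,1):
1 1 0
0 1 1
0 0 1

After press 4 at (2,1):
1 1 0
0 0 1
1 1 0

After press 5 at (1,0):
0 1 0
1 1 1
0 1 0

After press 6 at (1,1):
0 0 0
0 0 0
0 0 0

Lights still on: 0

Answer: yes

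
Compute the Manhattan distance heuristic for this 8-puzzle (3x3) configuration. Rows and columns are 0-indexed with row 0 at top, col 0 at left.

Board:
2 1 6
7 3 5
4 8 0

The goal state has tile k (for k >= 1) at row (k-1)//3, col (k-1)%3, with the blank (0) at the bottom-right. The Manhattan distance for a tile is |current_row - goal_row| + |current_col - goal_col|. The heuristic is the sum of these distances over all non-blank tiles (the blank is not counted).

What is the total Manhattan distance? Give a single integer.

Answer: 8

Derivation:
Tile 2: at (0,0), goal (0,1), distance |0-0|+|0-1| = 1
Tile 1: at (0,1), goal (0,0), distance |0-0|+|1-0| = 1
Tile 6: at (0,2), goal (1,2), distance |0-1|+|2-2| = 1
Tile 7: at (1,0), goal (2,0), distance |1-2|+|0-0| = 1
Tile 3: at (1,1), goal (0,2), distance |1-0|+|1-2| = 2
Tile 5: at (1,2), goal (1,1), distance |1-1|+|2-1| = 1
Tile 4: at (2,0), goal (1,0), distance |2-1|+|0-0| = 1
Tile 8: at (2,1), goal (2,1), distance |2-2|+|1-1| = 0
Sum: 1 + 1 + 1 + 1 + 2 + 1 + 1 + 0 = 8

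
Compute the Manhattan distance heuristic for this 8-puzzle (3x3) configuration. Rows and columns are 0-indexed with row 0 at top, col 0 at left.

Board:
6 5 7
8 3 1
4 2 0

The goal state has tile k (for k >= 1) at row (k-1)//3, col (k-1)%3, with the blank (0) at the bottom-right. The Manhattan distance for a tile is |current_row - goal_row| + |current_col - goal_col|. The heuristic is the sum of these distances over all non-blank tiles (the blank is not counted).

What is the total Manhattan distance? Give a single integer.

Tile 6: (0,0)->(1,2) = 3
Tile 5: (0,1)->(1,1) = 1
Tile 7: (0,2)->(2,0) = 4
Tile 8: (1,0)->(2,1) = 2
Tile 3: (1,1)->(0,2) = 2
Tile 1: (1,2)->(0,0) = 3
Tile 4: (2,0)->(1,0) = 1
Tile 2: (2,1)->(0,1) = 2
Sum: 3 + 1 + 4 + 2 + 2 + 3 + 1 + 2 = 18

Answer: 18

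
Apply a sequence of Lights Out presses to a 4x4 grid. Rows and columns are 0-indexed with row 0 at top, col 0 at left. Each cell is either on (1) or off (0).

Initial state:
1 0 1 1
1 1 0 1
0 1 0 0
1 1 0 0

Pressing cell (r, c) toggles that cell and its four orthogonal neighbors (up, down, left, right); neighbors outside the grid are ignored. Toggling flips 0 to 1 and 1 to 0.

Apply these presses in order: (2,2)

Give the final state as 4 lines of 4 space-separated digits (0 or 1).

After press 1 at (2,2):
1 0 1 1
1 1 1 1
0 0 1 1
1 1 1 0

Answer: 1 0 1 1
1 1 1 1
0 0 1 1
1 1 1 0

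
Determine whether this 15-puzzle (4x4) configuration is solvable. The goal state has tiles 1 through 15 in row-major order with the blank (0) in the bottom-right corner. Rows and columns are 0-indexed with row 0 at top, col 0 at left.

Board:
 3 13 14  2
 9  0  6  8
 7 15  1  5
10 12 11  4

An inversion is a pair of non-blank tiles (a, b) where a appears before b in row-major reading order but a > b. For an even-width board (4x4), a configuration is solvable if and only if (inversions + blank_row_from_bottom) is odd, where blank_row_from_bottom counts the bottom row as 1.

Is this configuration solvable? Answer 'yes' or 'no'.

Answer: yes

Derivation:
Inversions: 52
Blank is in row 1 (0-indexed from top), which is row 3 counting from the bottom (bottom = 1).
52 + 3 = 55, which is odd, so the puzzle is solvable.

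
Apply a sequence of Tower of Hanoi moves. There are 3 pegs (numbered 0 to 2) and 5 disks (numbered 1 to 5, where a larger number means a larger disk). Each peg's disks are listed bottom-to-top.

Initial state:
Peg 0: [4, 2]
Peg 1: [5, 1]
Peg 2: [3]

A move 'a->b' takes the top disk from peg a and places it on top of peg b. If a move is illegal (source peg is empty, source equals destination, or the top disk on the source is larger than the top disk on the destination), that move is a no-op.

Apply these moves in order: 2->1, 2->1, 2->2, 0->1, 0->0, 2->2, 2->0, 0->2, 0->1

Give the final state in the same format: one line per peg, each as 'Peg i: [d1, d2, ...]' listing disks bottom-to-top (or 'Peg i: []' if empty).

After move 1 (2->1):
Peg 0: [4, 2]
Peg 1: [5, 1]
Peg 2: [3]

After move 2 (2->1):
Peg 0: [4, 2]
Peg 1: [5, 1]
Peg 2: [3]

After move 3 (2->2):
Peg 0: [4, 2]
Peg 1: [5, 1]
Peg 2: [3]

After move 4 (0->1):
Peg 0: [4, 2]
Peg 1: [5, 1]
Peg 2: [3]

After move 5 (0->0):
Peg 0: [4, 2]
Peg 1: [5, 1]
Peg 2: [3]

After move 6 (2->2):
Peg 0: [4, 2]
Peg 1: [5, 1]
Peg 2: [3]

After move 7 (2->0):
Peg 0: [4, 2]
Peg 1: [5, 1]
Peg 2: [3]

After move 8 (0->2):
Peg 0: [4]
Peg 1: [5, 1]
Peg 2: [3, 2]

After move 9 (0->1):
Peg 0: [4]
Peg 1: [5, 1]
Peg 2: [3, 2]

Answer: Peg 0: [4]
Peg 1: [5, 1]
Peg 2: [3, 2]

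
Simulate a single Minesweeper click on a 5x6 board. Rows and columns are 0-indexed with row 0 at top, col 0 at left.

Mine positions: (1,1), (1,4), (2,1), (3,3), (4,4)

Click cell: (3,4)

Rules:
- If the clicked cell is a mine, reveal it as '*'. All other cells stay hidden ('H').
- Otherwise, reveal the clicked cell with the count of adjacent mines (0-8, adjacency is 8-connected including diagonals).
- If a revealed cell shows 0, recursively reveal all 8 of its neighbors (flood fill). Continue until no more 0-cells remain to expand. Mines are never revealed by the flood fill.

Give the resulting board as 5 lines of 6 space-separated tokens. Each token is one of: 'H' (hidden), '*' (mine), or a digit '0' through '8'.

H H H H H H
H H H H H H
H H H H H H
H H H H 2 H
H H H H H H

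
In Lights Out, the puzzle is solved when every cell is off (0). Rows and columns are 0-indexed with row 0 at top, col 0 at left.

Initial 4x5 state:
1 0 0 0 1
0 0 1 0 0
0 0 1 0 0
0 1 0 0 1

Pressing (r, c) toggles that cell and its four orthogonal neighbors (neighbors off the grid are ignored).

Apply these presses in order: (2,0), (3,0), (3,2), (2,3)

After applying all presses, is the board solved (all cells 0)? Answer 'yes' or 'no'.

After press 1 at (2,0):
1 0 0 0 1
1 0 1 0 0
1 1 1 0 0
1 1 0 0 1

After press 2 at (3,0):
1 0 0 0 1
1 0 1 0 0
0 1 1 0 0
0 0 0 0 1

After press 3 at (3,2):
1 0 0 0 1
1 0 1 0 0
0 1 0 0 0
0 1 1 1 1

After press 4 at (2,3):
1 0 0 0 1
1 0 1 1 0
0 1 1 1 1
0 1 1 0 1

Lights still on: 12

Answer: no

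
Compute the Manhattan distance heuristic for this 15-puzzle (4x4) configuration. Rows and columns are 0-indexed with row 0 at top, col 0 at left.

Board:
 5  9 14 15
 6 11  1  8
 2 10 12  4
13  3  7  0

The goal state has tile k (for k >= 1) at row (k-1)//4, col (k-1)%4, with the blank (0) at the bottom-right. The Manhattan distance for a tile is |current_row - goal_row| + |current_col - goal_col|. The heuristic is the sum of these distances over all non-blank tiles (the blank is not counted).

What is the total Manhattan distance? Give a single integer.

Answer: 30

Derivation:
Tile 5: at (0,0), goal (1,0), distance |0-1|+|0-0| = 1
Tile 9: at (0,1), goal (2,0), distance |0-2|+|1-0| = 3
Tile 14: at (0,2), goal (3,1), distance |0-3|+|2-1| = 4
Tile 15: at (0,3), goal (3,2), distance |0-3|+|3-2| = 4
Tile 6: at (1,0), goal (1,1), distance |1-1|+|0-1| = 1
Tile 11: at (1,1), goal (2,2), distance |1-2|+|1-2| = 2
Tile 1: at (1,2), goal (0,0), distance |1-0|+|2-0| = 3
Tile 8: at (1,3), goal (1,3), distance |1-1|+|3-3| = 0
Tile 2: at (2,0), goal (0,1), distance |2-0|+|0-1| = 3
Tile 10: at (2,1), goal (2,1), distance |2-2|+|1-1| = 0
Tile 12: at (2,2), goal (2,3), distance |2-2|+|2-3| = 1
Tile 4: at (2,3), goal (0,3), distance |2-0|+|3-3| = 2
Tile 13: at (3,0), goal (3,0), distance |3-3|+|0-0| = 0
Tile 3: at (3,1), goal (0,2), distance |3-0|+|1-2| = 4
Tile 7: at (3,2), goal (1,2), distance |3-1|+|2-2| = 2
Sum: 1 + 3 + 4 + 4 + 1 + 2 + 3 + 0 + 3 + 0 + 1 + 2 + 0 + 4 + 2 = 30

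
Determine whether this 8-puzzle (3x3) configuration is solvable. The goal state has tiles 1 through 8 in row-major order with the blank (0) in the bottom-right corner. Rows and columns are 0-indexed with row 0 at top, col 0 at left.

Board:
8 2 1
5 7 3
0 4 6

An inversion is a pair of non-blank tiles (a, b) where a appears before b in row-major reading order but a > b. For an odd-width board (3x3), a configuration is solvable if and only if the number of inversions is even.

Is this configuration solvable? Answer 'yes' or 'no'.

Answer: no

Derivation:
Inversions (pairs i<j in row-major order where tile[i] > tile[j] > 0): 13
13 is odd, so the puzzle is not solvable.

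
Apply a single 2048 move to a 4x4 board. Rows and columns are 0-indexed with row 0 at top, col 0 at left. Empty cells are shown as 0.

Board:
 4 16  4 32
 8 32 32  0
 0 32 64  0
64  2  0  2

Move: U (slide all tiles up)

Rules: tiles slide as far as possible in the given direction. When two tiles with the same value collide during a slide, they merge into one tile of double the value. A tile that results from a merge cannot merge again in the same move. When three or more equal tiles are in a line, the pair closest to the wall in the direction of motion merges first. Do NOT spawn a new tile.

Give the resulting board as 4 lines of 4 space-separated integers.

Answer:  4 16  4 32
 8 64 32  2
64  2 64  0
 0  0  0  0

Derivation:
Slide up:
col 0: [4, 8, 0, 64] -> [4, 8, 64, 0]
col 1: [16, 32, 32, 2] -> [16, 64, 2, 0]
col 2: [4, 32, 64, 0] -> [4, 32, 64, 0]
col 3: [32, 0, 0, 2] -> [32, 2, 0, 0]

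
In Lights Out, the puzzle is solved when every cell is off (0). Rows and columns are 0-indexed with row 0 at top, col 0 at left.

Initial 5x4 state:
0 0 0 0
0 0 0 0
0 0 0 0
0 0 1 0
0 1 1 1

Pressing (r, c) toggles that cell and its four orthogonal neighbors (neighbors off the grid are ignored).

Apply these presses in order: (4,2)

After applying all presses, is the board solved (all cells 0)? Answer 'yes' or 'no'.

Answer: yes

Derivation:
After press 1 at (4,2):
0 0 0 0
0 0 0 0
0 0 0 0
0 0 0 0
0 0 0 0

Lights still on: 0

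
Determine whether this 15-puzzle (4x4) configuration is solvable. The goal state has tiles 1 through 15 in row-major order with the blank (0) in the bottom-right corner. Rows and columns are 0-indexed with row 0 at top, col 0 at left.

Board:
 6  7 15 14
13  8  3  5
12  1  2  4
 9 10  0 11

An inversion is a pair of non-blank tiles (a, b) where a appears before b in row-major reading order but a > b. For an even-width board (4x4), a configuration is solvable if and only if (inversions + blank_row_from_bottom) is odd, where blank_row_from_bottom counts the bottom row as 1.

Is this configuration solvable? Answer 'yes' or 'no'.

Answer: no

Derivation:
Inversions: 59
Blank is in row 3 (0-indexed from top), which is row 1 counting from the bottom (bottom = 1).
59 + 1 = 60, which is even, so the puzzle is not solvable.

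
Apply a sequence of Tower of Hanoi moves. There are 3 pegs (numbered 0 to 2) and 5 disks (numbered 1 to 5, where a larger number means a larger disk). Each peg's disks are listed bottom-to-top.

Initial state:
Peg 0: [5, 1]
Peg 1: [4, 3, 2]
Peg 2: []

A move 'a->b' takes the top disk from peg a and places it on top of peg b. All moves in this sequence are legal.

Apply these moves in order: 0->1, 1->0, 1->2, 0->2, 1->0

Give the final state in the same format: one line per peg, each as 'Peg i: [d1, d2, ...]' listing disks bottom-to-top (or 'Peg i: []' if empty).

After move 1 (0->1):
Peg 0: [5]
Peg 1: [4, 3, 2, 1]
Peg 2: []

After move 2 (1->0):
Peg 0: [5, 1]
Peg 1: [4, 3, 2]
Peg 2: []

After move 3 (1->2):
Peg 0: [5, 1]
Peg 1: [4, 3]
Peg 2: [2]

After move 4 (0->2):
Peg 0: [5]
Peg 1: [4, 3]
Peg 2: [2, 1]

After move 5 (1->0):
Peg 0: [5, 3]
Peg 1: [4]
Peg 2: [2, 1]

Answer: Peg 0: [5, 3]
Peg 1: [4]
Peg 2: [2, 1]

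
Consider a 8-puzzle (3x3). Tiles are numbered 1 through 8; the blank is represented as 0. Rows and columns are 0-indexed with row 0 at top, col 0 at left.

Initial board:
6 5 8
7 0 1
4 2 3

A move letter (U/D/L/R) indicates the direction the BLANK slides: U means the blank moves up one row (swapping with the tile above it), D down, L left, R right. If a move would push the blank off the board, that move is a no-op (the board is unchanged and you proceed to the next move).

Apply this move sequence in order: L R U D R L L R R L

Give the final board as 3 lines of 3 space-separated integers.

Answer: 6 5 8
7 0 1
4 2 3

Derivation:
After move 1 (L):
6 5 8
0 7 1
4 2 3

After move 2 (R):
6 5 8
7 0 1
4 2 3

After move 3 (U):
6 0 8
7 5 1
4 2 3

After move 4 (D):
6 5 8
7 0 1
4 2 3

After move 5 (R):
6 5 8
7 1 0
4 2 3

After move 6 (L):
6 5 8
7 0 1
4 2 3

After move 7 (L):
6 5 8
0 7 1
4 2 3

After move 8 (R):
6 5 8
7 0 1
4 2 3

After move 9 (R):
6 5 8
7 1 0
4 2 3

After move 10 (L):
6 5 8
7 0 1
4 2 3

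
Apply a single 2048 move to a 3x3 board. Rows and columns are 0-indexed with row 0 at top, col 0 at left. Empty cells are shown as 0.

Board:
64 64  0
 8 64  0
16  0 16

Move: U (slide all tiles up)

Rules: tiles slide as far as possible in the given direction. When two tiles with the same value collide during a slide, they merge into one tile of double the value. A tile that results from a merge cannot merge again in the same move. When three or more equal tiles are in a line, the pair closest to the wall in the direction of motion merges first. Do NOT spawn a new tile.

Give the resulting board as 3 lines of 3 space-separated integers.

Slide up:
col 0: [64, 8, 16] -> [64, 8, 16]
col 1: [64, 64, 0] -> [128, 0, 0]
col 2: [0, 0, 16] -> [16, 0, 0]

Answer:  64 128  16
  8   0   0
 16   0   0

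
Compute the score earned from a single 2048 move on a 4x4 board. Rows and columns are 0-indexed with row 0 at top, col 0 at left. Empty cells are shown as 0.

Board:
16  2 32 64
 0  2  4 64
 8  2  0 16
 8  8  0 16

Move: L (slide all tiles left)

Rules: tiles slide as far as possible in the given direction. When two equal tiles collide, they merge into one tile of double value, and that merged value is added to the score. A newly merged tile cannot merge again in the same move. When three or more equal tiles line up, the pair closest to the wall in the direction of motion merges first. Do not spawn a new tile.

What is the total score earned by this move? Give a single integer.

Slide left:
row 0: [16, 2, 32, 64] -> [16, 2, 32, 64]  score +0 (running 0)
row 1: [0, 2, 4, 64] -> [2, 4, 64, 0]  score +0 (running 0)
row 2: [8, 2, 0, 16] -> [8, 2, 16, 0]  score +0 (running 0)
row 3: [8, 8, 0, 16] -> [16, 16, 0, 0]  score +16 (running 16)
Board after move:
16  2 32 64
 2  4 64  0
 8  2 16  0
16 16  0  0

Answer: 16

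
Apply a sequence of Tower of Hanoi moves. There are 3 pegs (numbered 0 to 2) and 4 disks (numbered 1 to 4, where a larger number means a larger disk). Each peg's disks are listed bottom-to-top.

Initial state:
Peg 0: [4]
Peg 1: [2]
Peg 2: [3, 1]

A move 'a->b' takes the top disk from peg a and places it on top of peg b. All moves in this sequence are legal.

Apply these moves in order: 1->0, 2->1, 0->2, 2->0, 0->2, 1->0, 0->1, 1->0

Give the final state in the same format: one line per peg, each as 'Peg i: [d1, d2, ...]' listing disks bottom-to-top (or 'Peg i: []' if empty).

After move 1 (1->0):
Peg 0: [4, 2]
Peg 1: []
Peg 2: [3, 1]

After move 2 (2->1):
Peg 0: [4, 2]
Peg 1: [1]
Peg 2: [3]

After move 3 (0->2):
Peg 0: [4]
Peg 1: [1]
Peg 2: [3, 2]

After move 4 (2->0):
Peg 0: [4, 2]
Peg 1: [1]
Peg 2: [3]

After move 5 (0->2):
Peg 0: [4]
Peg 1: [1]
Peg 2: [3, 2]

After move 6 (1->0):
Peg 0: [4, 1]
Peg 1: []
Peg 2: [3, 2]

After move 7 (0->1):
Peg 0: [4]
Peg 1: [1]
Peg 2: [3, 2]

After move 8 (1->0):
Peg 0: [4, 1]
Peg 1: []
Peg 2: [3, 2]

Answer: Peg 0: [4, 1]
Peg 1: []
Peg 2: [3, 2]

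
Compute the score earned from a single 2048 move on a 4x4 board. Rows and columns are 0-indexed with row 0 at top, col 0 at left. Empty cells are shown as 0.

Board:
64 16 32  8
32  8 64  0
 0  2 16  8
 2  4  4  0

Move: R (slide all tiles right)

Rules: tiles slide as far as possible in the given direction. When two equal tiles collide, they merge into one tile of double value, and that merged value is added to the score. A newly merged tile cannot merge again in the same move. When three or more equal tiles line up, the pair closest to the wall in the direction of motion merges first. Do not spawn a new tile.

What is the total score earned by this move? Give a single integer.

Slide right:
row 0: [64, 16, 32, 8] -> [64, 16, 32, 8]  score +0 (running 0)
row 1: [32, 8, 64, 0] -> [0, 32, 8, 64]  score +0 (running 0)
row 2: [0, 2, 16, 8] -> [0, 2, 16, 8]  score +0 (running 0)
row 3: [2, 4, 4, 0] -> [0, 0, 2, 8]  score +8 (running 8)
Board after move:
64 16 32  8
 0 32  8 64
 0  2 16  8
 0  0  2  8

Answer: 8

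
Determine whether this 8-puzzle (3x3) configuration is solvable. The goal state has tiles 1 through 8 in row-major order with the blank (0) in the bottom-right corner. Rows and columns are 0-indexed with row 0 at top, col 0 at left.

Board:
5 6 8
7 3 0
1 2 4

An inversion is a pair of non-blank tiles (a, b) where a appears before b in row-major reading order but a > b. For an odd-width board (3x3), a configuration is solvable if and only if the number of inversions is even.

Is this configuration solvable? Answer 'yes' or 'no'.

Inversions (pairs i<j in row-major order where tile[i] > tile[j] > 0): 19
19 is odd, so the puzzle is not solvable.

Answer: no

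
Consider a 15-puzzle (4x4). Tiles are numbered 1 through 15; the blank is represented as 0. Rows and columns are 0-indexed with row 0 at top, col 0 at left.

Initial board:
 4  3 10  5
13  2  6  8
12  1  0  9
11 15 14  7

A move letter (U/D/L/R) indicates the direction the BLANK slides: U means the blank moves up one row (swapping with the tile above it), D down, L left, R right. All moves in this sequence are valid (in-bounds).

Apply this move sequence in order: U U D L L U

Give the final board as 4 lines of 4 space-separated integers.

Answer:  0  3 10  5
 4 13  2  8
12  1  6  9
11 15 14  7

Derivation:
After move 1 (U):
 4  3 10  5
13  2  0  8
12  1  6  9
11 15 14  7

After move 2 (U):
 4  3  0  5
13  2 10  8
12  1  6  9
11 15 14  7

After move 3 (D):
 4  3 10  5
13  2  0  8
12  1  6  9
11 15 14  7

After move 4 (L):
 4  3 10  5
13  0  2  8
12  1  6  9
11 15 14  7

After move 5 (L):
 4  3 10  5
 0 13  2  8
12  1  6  9
11 15 14  7

After move 6 (U):
 0  3 10  5
 4 13  2  8
12  1  6  9
11 15 14  7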